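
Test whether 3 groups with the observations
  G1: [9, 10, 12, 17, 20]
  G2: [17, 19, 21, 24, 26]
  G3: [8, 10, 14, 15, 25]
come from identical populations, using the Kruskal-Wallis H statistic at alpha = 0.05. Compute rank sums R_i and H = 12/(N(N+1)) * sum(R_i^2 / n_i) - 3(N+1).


Step 1: Combine all N = 15 observations and assign midranks.
sorted (value, group, rank): (8,G3,1), (9,G1,2), (10,G1,3.5), (10,G3,3.5), (12,G1,5), (14,G3,6), (15,G3,7), (17,G1,8.5), (17,G2,8.5), (19,G2,10), (20,G1,11), (21,G2,12), (24,G2,13), (25,G3,14), (26,G2,15)
Step 2: Sum ranks within each group.
R_1 = 30 (n_1 = 5)
R_2 = 58.5 (n_2 = 5)
R_3 = 31.5 (n_3 = 5)
Step 3: H = 12/(N(N+1)) * sum(R_i^2/n_i) - 3(N+1)
     = 12/(15*16) * (30^2/5 + 58.5^2/5 + 31.5^2/5) - 3*16
     = 0.050000 * 1062.9 - 48
     = 5.145000.
Step 4: Ties present; correction factor C = 1 - 12/(15^3 - 15) = 0.996429. Corrected H = 5.145000 / 0.996429 = 5.163441.
Step 5: Under H0, H ~ chi^2(2); p-value = 0.075644.
Step 6: alpha = 0.05. fail to reject H0.

H = 5.1634, df = 2, p = 0.075644, fail to reject H0.


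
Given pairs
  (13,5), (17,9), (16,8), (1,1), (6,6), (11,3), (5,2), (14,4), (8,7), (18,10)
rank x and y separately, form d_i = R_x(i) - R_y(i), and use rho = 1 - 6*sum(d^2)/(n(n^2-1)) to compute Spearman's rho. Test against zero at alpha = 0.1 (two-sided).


Step 1: Rank x and y separately (midranks; no ties here).
rank(x): 13->6, 17->9, 16->8, 1->1, 6->3, 11->5, 5->2, 14->7, 8->4, 18->10
rank(y): 5->5, 9->9, 8->8, 1->1, 6->6, 3->3, 2->2, 4->4, 7->7, 10->10
Step 2: d_i = R_x(i) - R_y(i); compute d_i^2.
  (6-5)^2=1, (9-9)^2=0, (8-8)^2=0, (1-1)^2=0, (3-6)^2=9, (5-3)^2=4, (2-2)^2=0, (7-4)^2=9, (4-7)^2=9, (10-10)^2=0
sum(d^2) = 32.
Step 3: rho = 1 - 6*32 / (10*(10^2 - 1)) = 1 - 192/990 = 0.806061.
Step 4: Under H0, t = rho * sqrt((n-2)/(1-rho^2)) = 3.8522 ~ t(8).
Step 5: Two-sided p-value from the t-distribution with 8 df = 0.004862.
Step 6: alpha = 0.1. reject H0.

rho = 0.8061, p = 0.004862, reject H0 at alpha = 0.1.


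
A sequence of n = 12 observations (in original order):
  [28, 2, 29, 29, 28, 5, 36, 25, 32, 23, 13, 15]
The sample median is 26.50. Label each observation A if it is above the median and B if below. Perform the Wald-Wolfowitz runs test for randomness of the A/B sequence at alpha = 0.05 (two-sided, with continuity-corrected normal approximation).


Step 1: Compute median = 26.50; label A = above, B = below.
Labels in order: ABAAABABABBB  (n_A = 6, n_B = 6)
Step 2: Count runs R = 8.
Step 3: Under H0 (random ordering), E[R] = 2*n_A*n_B/(n_A+n_B) + 1 = 2*6*6/12 + 1 = 7.0000.
        Var[R] = 2*n_A*n_B*(2*n_A*n_B - n_A - n_B) / ((n_A+n_B)^2 * (n_A+n_B-1)) = 4320/1584 = 2.7273.
        SD[R] = 1.6514.
Step 4: Continuity-corrected z = (R - 0.5 - E[R]) / SD[R] = (8 - 0.5 - 7.0000) / 1.6514 = 0.3028.
Step 5: Two-sided p-value via normal approximation = 2*(1 - Phi(|z|)) = 0.762069.
Step 6: alpha = 0.05. fail to reject H0.

R = 8, z = 0.3028, p = 0.762069, fail to reject H0.


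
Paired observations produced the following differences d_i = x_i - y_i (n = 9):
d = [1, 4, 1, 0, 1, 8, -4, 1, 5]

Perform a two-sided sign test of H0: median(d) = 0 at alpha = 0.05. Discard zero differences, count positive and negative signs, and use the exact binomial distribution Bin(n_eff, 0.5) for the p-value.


Step 1: Discard zero differences. Original n = 9; n_eff = number of nonzero differences = 8.
Nonzero differences (with sign): +1, +4, +1, +1, +8, -4, +1, +5
Step 2: Count signs: positive = 7, negative = 1.
Step 3: Under H0: P(positive) = 0.5, so the number of positives S ~ Bin(8, 0.5).
Step 4: Two-sided exact p-value = sum of Bin(8,0.5) probabilities at or below the observed probability = 0.070312.
Step 5: alpha = 0.05. fail to reject H0.

n_eff = 8, pos = 7, neg = 1, p = 0.070312, fail to reject H0.


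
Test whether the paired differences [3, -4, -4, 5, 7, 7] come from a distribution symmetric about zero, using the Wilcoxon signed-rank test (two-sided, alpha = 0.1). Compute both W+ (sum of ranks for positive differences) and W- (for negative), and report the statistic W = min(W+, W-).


Step 1: Drop any zero differences (none here) and take |d_i|.
|d| = [3, 4, 4, 5, 7, 7]
Step 2: Midrank |d_i| (ties get averaged ranks).
ranks: |3|->1, |4|->2.5, |4|->2.5, |5|->4, |7|->5.5, |7|->5.5
Step 3: Attach original signs; sum ranks with positive sign and with negative sign.
W+ = 1 + 4 + 5.5 + 5.5 = 16
W- = 2.5 + 2.5 = 5
(Check: W+ + W- = 21 should equal n(n+1)/2 = 21.)
Step 4: Test statistic W = min(W+, W-) = 5.
Step 5: Ties in |d|, so use the tie-corrected normal approximation.
        E[W] = n(n+1)/4 = 6*7/4 = 10.5.
        Tie groups: |d|=4 (t=2), |d|=7 (t=2); sum(t^3 - t) = 12.
        Var[W] = n(n+1)(2n+1)/24 - sum(t^3-t)/48 = 546/24 - 12/48 = 22.5.
        z = (W - E[W]) / sqrt(Var[W]) = (5 - 10.5) / 4.7434 = -1.1595.
        Two-sided p = 2*Phi(z) = 0.246252.
Step 6: alpha = 0.1. fail to reject H0.

W+ = 16, W- = 5, W = min = 5, p = 0.246252, fail to reject H0.


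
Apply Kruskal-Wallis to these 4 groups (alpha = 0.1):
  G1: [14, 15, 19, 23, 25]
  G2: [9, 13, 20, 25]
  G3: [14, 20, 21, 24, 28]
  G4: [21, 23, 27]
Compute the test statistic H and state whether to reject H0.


Step 1: Combine all N = 17 observations and assign midranks.
sorted (value, group, rank): (9,G2,1), (13,G2,2), (14,G1,3.5), (14,G3,3.5), (15,G1,5), (19,G1,6), (20,G2,7.5), (20,G3,7.5), (21,G3,9.5), (21,G4,9.5), (23,G1,11.5), (23,G4,11.5), (24,G3,13), (25,G1,14.5), (25,G2,14.5), (27,G4,16), (28,G3,17)
Step 2: Sum ranks within each group.
R_1 = 40.5 (n_1 = 5)
R_2 = 25 (n_2 = 4)
R_3 = 50.5 (n_3 = 5)
R_4 = 37 (n_4 = 3)
Step 3: H = 12/(N(N+1)) * sum(R_i^2/n_i) - 3(N+1)
     = 12/(17*18) * (40.5^2/5 + 25^2/4 + 50.5^2/5 + 37^2/3) - 3*18
     = 0.039216 * 1450.68 - 54
     = 2.889542.
Step 4: Ties present; correction factor C = 1 - 30/(17^3 - 17) = 0.993873. Corrected H = 2.889542 / 0.993873 = 2.907357.
Step 5: Under H0, H ~ chi^2(3); p-value = 0.406131.
Step 6: alpha = 0.1. fail to reject H0.

H = 2.9074, df = 3, p = 0.406131, fail to reject H0.


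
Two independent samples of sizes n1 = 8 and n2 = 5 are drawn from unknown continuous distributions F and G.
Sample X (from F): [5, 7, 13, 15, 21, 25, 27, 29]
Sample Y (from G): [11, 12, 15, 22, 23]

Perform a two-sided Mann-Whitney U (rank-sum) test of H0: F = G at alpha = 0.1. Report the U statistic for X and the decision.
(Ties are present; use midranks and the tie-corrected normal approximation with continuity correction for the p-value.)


Step 1: Combine and sort all 13 observations; assign midranks.
sorted (value, group): (5,X), (7,X), (11,Y), (12,Y), (13,X), (15,X), (15,Y), (21,X), (22,Y), (23,Y), (25,X), (27,X), (29,X)
ranks: 5->1, 7->2, 11->3, 12->4, 13->5, 15->6.5, 15->6.5, 21->8, 22->9, 23->10, 25->11, 27->12, 29->13
Step 2: Rank sum for X: R1 = 1 + 2 + 5 + 6.5 + 8 + 11 + 12 + 13 = 58.5.
Step 3: U_X = R1 - n1(n1+1)/2 = 58.5 - 8*9/2 = 58.5 - 36 = 22.5.
       U_Y = n1*n2 - U_X = 40 - 22.5 = 17.5.
Step 4: Ties are present, so use the tie-corrected normal approximation (with continuity correction) for the p-value.
Step 5: p-value = 0.769390; compare to alpha = 0.1. fail to reject H0.

U_X = 22.5, p = 0.769390, fail to reject H0 at alpha = 0.1.


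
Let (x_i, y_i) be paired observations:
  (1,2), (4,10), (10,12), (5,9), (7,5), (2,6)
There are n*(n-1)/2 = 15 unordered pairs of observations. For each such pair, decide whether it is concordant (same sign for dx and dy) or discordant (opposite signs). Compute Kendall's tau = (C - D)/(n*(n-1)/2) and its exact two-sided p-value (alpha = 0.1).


Step 1: Enumerate the 15 unordered pairs (i,j) with i<j and classify each by sign(x_j-x_i) * sign(y_j-y_i).
  (1,2):dx=+3,dy=+8->C; (1,3):dx=+9,dy=+10->C; (1,4):dx=+4,dy=+7->C; (1,5):dx=+6,dy=+3->C
  (1,6):dx=+1,dy=+4->C; (2,3):dx=+6,dy=+2->C; (2,4):dx=+1,dy=-1->D; (2,5):dx=+3,dy=-5->D
  (2,6):dx=-2,dy=-4->C; (3,4):dx=-5,dy=-3->C; (3,5):dx=-3,dy=-7->C; (3,6):dx=-8,dy=-6->C
  (4,5):dx=+2,dy=-4->D; (4,6):dx=-3,dy=-3->C; (5,6):dx=-5,dy=+1->D
Step 2: C = 11, D = 4, total pairs = 15.
Step 3: tau = (C - D)/(n(n-1)/2) = (11 - 4)/15 = 0.466667.
Step 4: Exact two-sided p-value (enumerate n! = 720 permutations of y under H0): p = 0.272222.
Step 5: alpha = 0.1. fail to reject H0.

tau_b = 0.4667 (C=11, D=4), p = 0.272222, fail to reject H0.


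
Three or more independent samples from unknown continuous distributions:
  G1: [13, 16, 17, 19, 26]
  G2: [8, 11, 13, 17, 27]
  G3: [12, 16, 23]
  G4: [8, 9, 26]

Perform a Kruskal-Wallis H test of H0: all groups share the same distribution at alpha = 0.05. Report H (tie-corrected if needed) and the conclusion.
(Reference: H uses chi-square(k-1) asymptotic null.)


Step 1: Combine all N = 16 observations and assign midranks.
sorted (value, group, rank): (8,G2,1.5), (8,G4,1.5), (9,G4,3), (11,G2,4), (12,G3,5), (13,G1,6.5), (13,G2,6.5), (16,G1,8.5), (16,G3,8.5), (17,G1,10.5), (17,G2,10.5), (19,G1,12), (23,G3,13), (26,G1,14.5), (26,G4,14.5), (27,G2,16)
Step 2: Sum ranks within each group.
R_1 = 52 (n_1 = 5)
R_2 = 38.5 (n_2 = 5)
R_3 = 26.5 (n_3 = 3)
R_4 = 19 (n_4 = 3)
Step 3: H = 12/(N(N+1)) * sum(R_i^2/n_i) - 3(N+1)
     = 12/(16*17) * (52^2/5 + 38.5^2/5 + 26.5^2/3 + 19^2/3) - 3*17
     = 0.044118 * 1191.67 - 51
     = 1.573529.
Step 4: Ties present; correction factor C = 1 - 30/(16^3 - 16) = 0.992647. Corrected H = 1.573529 / 0.992647 = 1.585185.
Step 5: Under H0, H ~ chi^2(3); p-value = 0.662754.
Step 6: alpha = 0.05. fail to reject H0.

H = 1.5852, df = 3, p = 0.662754, fail to reject H0.


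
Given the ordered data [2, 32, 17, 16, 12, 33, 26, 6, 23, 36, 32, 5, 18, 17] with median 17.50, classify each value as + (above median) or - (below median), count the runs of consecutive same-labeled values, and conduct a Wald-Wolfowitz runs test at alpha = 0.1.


Step 1: Compute median = 17.50; label A = above, B = below.
Labels in order: BABBBAABAAABAB  (n_A = 7, n_B = 7)
Step 2: Count runs R = 9.
Step 3: Under H0 (random ordering), E[R] = 2*n_A*n_B/(n_A+n_B) + 1 = 2*7*7/14 + 1 = 8.0000.
        Var[R] = 2*n_A*n_B*(2*n_A*n_B - n_A - n_B) / ((n_A+n_B)^2 * (n_A+n_B-1)) = 8232/2548 = 3.2308.
        SD[R] = 1.7974.
Step 4: Continuity-corrected z = (R - 0.5 - E[R]) / SD[R] = (9 - 0.5 - 8.0000) / 1.7974 = 0.2782.
Step 5: Two-sided p-value via normal approximation = 2*(1 - Phi(|z|)) = 0.780879.
Step 6: alpha = 0.1. fail to reject H0.

R = 9, z = 0.2782, p = 0.780879, fail to reject H0.


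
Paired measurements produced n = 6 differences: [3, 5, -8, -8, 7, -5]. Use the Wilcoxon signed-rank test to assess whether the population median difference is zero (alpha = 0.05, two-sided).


Step 1: Drop any zero differences (none here) and take |d_i|.
|d| = [3, 5, 8, 8, 7, 5]
Step 2: Midrank |d_i| (ties get averaged ranks).
ranks: |3|->1, |5|->2.5, |8|->5.5, |8|->5.5, |7|->4, |5|->2.5
Step 3: Attach original signs; sum ranks with positive sign and with negative sign.
W+ = 1 + 2.5 + 4 = 7.5
W- = 5.5 + 5.5 + 2.5 = 13.5
(Check: W+ + W- = 21 should equal n(n+1)/2 = 21.)
Step 4: Test statistic W = min(W+, W-) = 7.5.
Step 5: Ties in |d|, so use the tie-corrected normal approximation.
        E[W] = n(n+1)/4 = 6*7/4 = 10.5.
        Tie groups: |d|=5 (t=2), |d|=8 (t=2); sum(t^3 - t) = 12.
        Var[W] = n(n+1)(2n+1)/24 - sum(t^3-t)/48 = 546/24 - 12/48 = 22.5.
        z = (W - E[W]) / sqrt(Var[W]) = (7.5 - 10.5) / 4.7434 = -0.6325.
        Two-sided p = 2*Phi(z) = 0.527089.
Step 6: alpha = 0.05. fail to reject H0.

W+ = 7.5, W- = 13.5, W = min = 7.5, p = 0.527089, fail to reject H0.


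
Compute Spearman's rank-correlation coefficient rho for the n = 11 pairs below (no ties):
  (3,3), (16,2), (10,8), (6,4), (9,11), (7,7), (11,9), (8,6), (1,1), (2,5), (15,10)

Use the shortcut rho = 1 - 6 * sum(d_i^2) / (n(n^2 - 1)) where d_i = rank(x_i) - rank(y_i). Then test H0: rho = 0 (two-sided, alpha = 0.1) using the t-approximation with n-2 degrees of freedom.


Step 1: Rank x and y separately (midranks; no ties here).
rank(x): 3->3, 16->11, 10->8, 6->4, 9->7, 7->5, 11->9, 8->6, 1->1, 2->2, 15->10
rank(y): 3->3, 2->2, 8->8, 4->4, 11->11, 7->7, 9->9, 6->6, 1->1, 5->5, 10->10
Step 2: d_i = R_x(i) - R_y(i); compute d_i^2.
  (3-3)^2=0, (11-2)^2=81, (8-8)^2=0, (4-4)^2=0, (7-11)^2=16, (5-7)^2=4, (9-9)^2=0, (6-6)^2=0, (1-1)^2=0, (2-5)^2=9, (10-10)^2=0
sum(d^2) = 110.
Step 3: rho = 1 - 6*110 / (11*(11^2 - 1)) = 1 - 660/1320 = 0.500000.
Step 4: Under H0, t = rho * sqrt((n-2)/(1-rho^2)) = 1.7321 ~ t(9).
Step 5: Two-sided p-value from the t-distribution with 9 df = 0.117307.
Step 6: alpha = 0.1. fail to reject H0.

rho = 0.5000, p = 0.117307, fail to reject H0 at alpha = 0.1.


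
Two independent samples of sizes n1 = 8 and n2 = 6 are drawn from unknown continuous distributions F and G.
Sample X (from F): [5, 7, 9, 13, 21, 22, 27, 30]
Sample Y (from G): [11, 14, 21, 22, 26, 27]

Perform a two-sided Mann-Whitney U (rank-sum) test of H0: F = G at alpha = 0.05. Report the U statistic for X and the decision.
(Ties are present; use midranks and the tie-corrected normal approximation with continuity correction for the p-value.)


Step 1: Combine and sort all 14 observations; assign midranks.
sorted (value, group): (5,X), (7,X), (9,X), (11,Y), (13,X), (14,Y), (21,X), (21,Y), (22,X), (22,Y), (26,Y), (27,X), (27,Y), (30,X)
ranks: 5->1, 7->2, 9->3, 11->4, 13->5, 14->6, 21->7.5, 21->7.5, 22->9.5, 22->9.5, 26->11, 27->12.5, 27->12.5, 30->14
Step 2: Rank sum for X: R1 = 1 + 2 + 3 + 5 + 7.5 + 9.5 + 12.5 + 14 = 54.5.
Step 3: U_X = R1 - n1(n1+1)/2 = 54.5 - 8*9/2 = 54.5 - 36 = 18.5.
       U_Y = n1*n2 - U_X = 48 - 18.5 = 29.5.
Step 4: Ties are present, so use the tie-corrected normal approximation (with continuity correction) for the p-value.
Step 5: p-value = 0.517221; compare to alpha = 0.05. fail to reject H0.

U_X = 18.5, p = 0.517221, fail to reject H0 at alpha = 0.05.


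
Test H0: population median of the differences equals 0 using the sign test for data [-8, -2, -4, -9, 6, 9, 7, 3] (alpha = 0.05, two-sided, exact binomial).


Step 1: Discard zero differences. Original n = 8; n_eff = number of nonzero differences = 8.
Nonzero differences (with sign): -8, -2, -4, -9, +6, +9, +7, +3
Step 2: Count signs: positive = 4, negative = 4.
Step 3: Under H0: P(positive) = 0.5, so the number of positives S ~ Bin(8, 0.5).
Step 4: Two-sided exact p-value = sum of Bin(8,0.5) probabilities at or below the observed probability = 1.000000.
Step 5: alpha = 0.05. fail to reject H0.

n_eff = 8, pos = 4, neg = 4, p = 1.000000, fail to reject H0.


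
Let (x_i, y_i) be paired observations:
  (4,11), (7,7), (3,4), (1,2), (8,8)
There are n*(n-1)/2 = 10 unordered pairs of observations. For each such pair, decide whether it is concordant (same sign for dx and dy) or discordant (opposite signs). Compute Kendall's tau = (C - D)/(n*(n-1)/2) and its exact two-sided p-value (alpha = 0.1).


Step 1: Enumerate the 10 unordered pairs (i,j) with i<j and classify each by sign(x_j-x_i) * sign(y_j-y_i).
  (1,2):dx=+3,dy=-4->D; (1,3):dx=-1,dy=-7->C; (1,4):dx=-3,dy=-9->C; (1,5):dx=+4,dy=-3->D
  (2,3):dx=-4,dy=-3->C; (2,4):dx=-6,dy=-5->C; (2,5):dx=+1,dy=+1->C; (3,4):dx=-2,dy=-2->C
  (3,5):dx=+5,dy=+4->C; (4,5):dx=+7,dy=+6->C
Step 2: C = 8, D = 2, total pairs = 10.
Step 3: tau = (C - D)/(n(n-1)/2) = (8 - 2)/10 = 0.600000.
Step 4: Exact two-sided p-value (enumerate n! = 120 permutations of y under H0): p = 0.233333.
Step 5: alpha = 0.1. fail to reject H0.

tau_b = 0.6000 (C=8, D=2), p = 0.233333, fail to reject H0.


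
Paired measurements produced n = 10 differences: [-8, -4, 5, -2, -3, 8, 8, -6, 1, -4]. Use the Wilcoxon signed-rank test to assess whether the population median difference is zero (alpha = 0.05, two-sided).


Step 1: Drop any zero differences (none here) and take |d_i|.
|d| = [8, 4, 5, 2, 3, 8, 8, 6, 1, 4]
Step 2: Midrank |d_i| (ties get averaged ranks).
ranks: |8|->9, |4|->4.5, |5|->6, |2|->2, |3|->3, |8|->9, |8|->9, |6|->7, |1|->1, |4|->4.5
Step 3: Attach original signs; sum ranks with positive sign and with negative sign.
W+ = 6 + 9 + 9 + 1 = 25
W- = 9 + 4.5 + 2 + 3 + 7 + 4.5 = 30
(Check: W+ + W- = 55 should equal n(n+1)/2 = 55.)
Step 4: Test statistic W = min(W+, W-) = 25.
Step 5: Ties in |d|, so use the tie-corrected normal approximation.
        E[W] = n(n+1)/4 = 10*11/4 = 27.5.
        Tie groups: |d|=4 (t=2), |d|=8 (t=3); sum(t^3 - t) = 30.
        Var[W] = n(n+1)(2n+1)/24 - sum(t^3-t)/48 = 2310/24 - 30/48 = 95.625.
        z = (W - E[W]) / sqrt(Var[W]) = (25 - 27.5) / 9.7788 = -0.2557.
        Two-sided p = 2*Phi(z) = 0.798217.
Step 6: alpha = 0.05. fail to reject H0.

W+ = 25, W- = 30, W = min = 25, p = 0.798217, fail to reject H0.


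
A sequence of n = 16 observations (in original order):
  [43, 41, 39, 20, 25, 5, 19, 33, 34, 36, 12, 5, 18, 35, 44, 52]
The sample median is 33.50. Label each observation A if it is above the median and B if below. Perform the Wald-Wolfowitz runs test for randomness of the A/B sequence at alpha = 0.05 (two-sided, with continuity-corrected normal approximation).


Step 1: Compute median = 33.50; label A = above, B = below.
Labels in order: AAABBBBBAABBBAAA  (n_A = 8, n_B = 8)
Step 2: Count runs R = 5.
Step 3: Under H0 (random ordering), E[R] = 2*n_A*n_B/(n_A+n_B) + 1 = 2*8*8/16 + 1 = 9.0000.
        Var[R] = 2*n_A*n_B*(2*n_A*n_B - n_A - n_B) / ((n_A+n_B)^2 * (n_A+n_B-1)) = 14336/3840 = 3.7333.
        SD[R] = 1.9322.
Step 4: Continuity-corrected z = (R + 0.5 - E[R]) / SD[R] = (5 + 0.5 - 9.0000) / 1.9322 = -1.8114.
Step 5: Two-sided p-value via normal approximation = 2*(1 - Phi(|z|)) = 0.070076.
Step 6: alpha = 0.05. fail to reject H0.

R = 5, z = -1.8114, p = 0.070076, fail to reject H0.


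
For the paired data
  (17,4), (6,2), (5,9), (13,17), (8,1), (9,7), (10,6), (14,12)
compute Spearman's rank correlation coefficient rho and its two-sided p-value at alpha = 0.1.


Step 1: Rank x and y separately (midranks; no ties here).
rank(x): 17->8, 6->2, 5->1, 13->6, 8->3, 9->4, 10->5, 14->7
rank(y): 4->3, 2->2, 9->6, 17->8, 1->1, 7->5, 6->4, 12->7
Step 2: d_i = R_x(i) - R_y(i); compute d_i^2.
  (8-3)^2=25, (2-2)^2=0, (1-6)^2=25, (6-8)^2=4, (3-1)^2=4, (4-5)^2=1, (5-4)^2=1, (7-7)^2=0
sum(d^2) = 60.
Step 3: rho = 1 - 6*60 / (8*(8^2 - 1)) = 1 - 360/504 = 0.285714.
Step 4: Under H0, t = rho * sqrt((n-2)/(1-rho^2)) = 0.7303 ~ t(6).
Step 5: Two-sided p-value from the t-distribution with 6 df = 0.492726.
Step 6: alpha = 0.1. fail to reject H0.

rho = 0.2857, p = 0.492726, fail to reject H0 at alpha = 0.1.


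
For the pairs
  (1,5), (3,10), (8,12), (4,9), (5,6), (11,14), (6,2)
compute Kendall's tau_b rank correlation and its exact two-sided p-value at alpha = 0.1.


Step 1: Enumerate the 21 unordered pairs (i,j) with i<j and classify each by sign(x_j-x_i) * sign(y_j-y_i).
  (1,2):dx=+2,dy=+5->C; (1,3):dx=+7,dy=+7->C; (1,4):dx=+3,dy=+4->C; (1,5):dx=+4,dy=+1->C
  (1,6):dx=+10,dy=+9->C; (1,7):dx=+5,dy=-3->D; (2,3):dx=+5,dy=+2->C; (2,4):dx=+1,dy=-1->D
  (2,5):dx=+2,dy=-4->D; (2,6):dx=+8,dy=+4->C; (2,7):dx=+3,dy=-8->D; (3,4):dx=-4,dy=-3->C
  (3,5):dx=-3,dy=-6->C; (3,6):dx=+3,dy=+2->C; (3,7):dx=-2,dy=-10->C; (4,5):dx=+1,dy=-3->D
  (4,6):dx=+7,dy=+5->C; (4,7):dx=+2,dy=-7->D; (5,6):dx=+6,dy=+8->C; (5,7):dx=+1,dy=-4->D
  (6,7):dx=-5,dy=-12->C
Step 2: C = 14, D = 7, total pairs = 21.
Step 3: tau = (C - D)/(n(n-1)/2) = (14 - 7)/21 = 0.333333.
Step 4: Exact two-sided p-value (enumerate n! = 5040 permutations of y under H0): p = 0.381349.
Step 5: alpha = 0.1. fail to reject H0.

tau_b = 0.3333 (C=14, D=7), p = 0.381349, fail to reject H0.


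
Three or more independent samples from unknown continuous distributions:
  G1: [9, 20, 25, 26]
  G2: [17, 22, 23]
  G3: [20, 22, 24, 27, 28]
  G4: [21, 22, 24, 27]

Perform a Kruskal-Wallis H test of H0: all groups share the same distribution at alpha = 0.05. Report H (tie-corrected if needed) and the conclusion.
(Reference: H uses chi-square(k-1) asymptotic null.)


Step 1: Combine all N = 16 observations and assign midranks.
sorted (value, group, rank): (9,G1,1), (17,G2,2), (20,G1,3.5), (20,G3,3.5), (21,G4,5), (22,G2,7), (22,G3,7), (22,G4,7), (23,G2,9), (24,G3,10.5), (24,G4,10.5), (25,G1,12), (26,G1,13), (27,G3,14.5), (27,G4,14.5), (28,G3,16)
Step 2: Sum ranks within each group.
R_1 = 29.5 (n_1 = 4)
R_2 = 18 (n_2 = 3)
R_3 = 51.5 (n_3 = 5)
R_4 = 37 (n_4 = 4)
Step 3: H = 12/(N(N+1)) * sum(R_i^2/n_i) - 3(N+1)
     = 12/(16*17) * (29.5^2/4 + 18^2/3 + 51.5^2/5 + 37^2/4) - 3*17
     = 0.044118 * 1198.26 - 51
     = 1.864522.
Step 4: Ties present; correction factor C = 1 - 42/(16^3 - 16) = 0.989706. Corrected H = 1.864522 / 0.989706 = 1.883915.
Step 5: Under H0, H ~ chi^2(3); p-value = 0.596846.
Step 6: alpha = 0.05. fail to reject H0.

H = 1.8839, df = 3, p = 0.596846, fail to reject H0.


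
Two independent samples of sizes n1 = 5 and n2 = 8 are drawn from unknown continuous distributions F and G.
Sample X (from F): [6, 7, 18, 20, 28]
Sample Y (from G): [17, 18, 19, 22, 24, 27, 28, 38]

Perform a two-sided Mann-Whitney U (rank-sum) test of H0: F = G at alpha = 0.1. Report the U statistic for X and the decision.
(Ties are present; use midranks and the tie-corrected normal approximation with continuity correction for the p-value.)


Step 1: Combine and sort all 13 observations; assign midranks.
sorted (value, group): (6,X), (7,X), (17,Y), (18,X), (18,Y), (19,Y), (20,X), (22,Y), (24,Y), (27,Y), (28,X), (28,Y), (38,Y)
ranks: 6->1, 7->2, 17->3, 18->4.5, 18->4.5, 19->6, 20->7, 22->8, 24->9, 27->10, 28->11.5, 28->11.5, 38->13
Step 2: Rank sum for X: R1 = 1 + 2 + 4.5 + 7 + 11.5 = 26.
Step 3: U_X = R1 - n1(n1+1)/2 = 26 - 5*6/2 = 26 - 15 = 11.
       U_Y = n1*n2 - U_X = 40 - 11 = 29.
Step 4: Ties are present, so use the tie-corrected normal approximation (with continuity correction) for the p-value.
Step 5: p-value = 0.212139; compare to alpha = 0.1. fail to reject H0.

U_X = 11, p = 0.212139, fail to reject H0 at alpha = 0.1.


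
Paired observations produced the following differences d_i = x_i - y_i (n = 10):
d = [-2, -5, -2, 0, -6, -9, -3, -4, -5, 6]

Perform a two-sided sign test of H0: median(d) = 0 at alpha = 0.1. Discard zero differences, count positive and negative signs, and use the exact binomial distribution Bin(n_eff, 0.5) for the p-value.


Step 1: Discard zero differences. Original n = 10; n_eff = number of nonzero differences = 9.
Nonzero differences (with sign): -2, -5, -2, -6, -9, -3, -4, -5, +6
Step 2: Count signs: positive = 1, negative = 8.
Step 3: Under H0: P(positive) = 0.5, so the number of positives S ~ Bin(9, 0.5).
Step 4: Two-sided exact p-value = sum of Bin(9,0.5) probabilities at or below the observed probability = 0.039062.
Step 5: alpha = 0.1. reject H0.

n_eff = 9, pos = 1, neg = 8, p = 0.039062, reject H0.


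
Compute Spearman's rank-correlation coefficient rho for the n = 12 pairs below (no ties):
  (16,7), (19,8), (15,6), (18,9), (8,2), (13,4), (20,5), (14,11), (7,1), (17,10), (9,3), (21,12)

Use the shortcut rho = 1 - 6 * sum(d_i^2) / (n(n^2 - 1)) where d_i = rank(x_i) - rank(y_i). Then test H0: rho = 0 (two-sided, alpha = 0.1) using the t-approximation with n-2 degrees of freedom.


Step 1: Rank x and y separately (midranks; no ties here).
rank(x): 16->7, 19->10, 15->6, 18->9, 8->2, 13->4, 20->11, 14->5, 7->1, 17->8, 9->3, 21->12
rank(y): 7->7, 8->8, 6->6, 9->9, 2->2, 4->4, 5->5, 11->11, 1->1, 10->10, 3->3, 12->12
Step 2: d_i = R_x(i) - R_y(i); compute d_i^2.
  (7-7)^2=0, (10-8)^2=4, (6-6)^2=0, (9-9)^2=0, (2-2)^2=0, (4-4)^2=0, (11-5)^2=36, (5-11)^2=36, (1-1)^2=0, (8-10)^2=4, (3-3)^2=0, (12-12)^2=0
sum(d^2) = 80.
Step 3: rho = 1 - 6*80 / (12*(12^2 - 1)) = 1 - 480/1716 = 0.720280.
Step 4: Under H0, t = rho * sqrt((n-2)/(1-rho^2)) = 3.2835 ~ t(10).
Step 5: Two-sided p-value from the t-distribution with 10 df = 0.008240.
Step 6: alpha = 0.1. reject H0.

rho = 0.7203, p = 0.008240, reject H0 at alpha = 0.1.


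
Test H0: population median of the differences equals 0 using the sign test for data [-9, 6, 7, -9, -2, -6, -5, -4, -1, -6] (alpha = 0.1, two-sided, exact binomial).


Step 1: Discard zero differences. Original n = 10; n_eff = number of nonzero differences = 10.
Nonzero differences (with sign): -9, +6, +7, -9, -2, -6, -5, -4, -1, -6
Step 2: Count signs: positive = 2, negative = 8.
Step 3: Under H0: P(positive) = 0.5, so the number of positives S ~ Bin(10, 0.5).
Step 4: Two-sided exact p-value = sum of Bin(10,0.5) probabilities at or below the observed probability = 0.109375.
Step 5: alpha = 0.1. fail to reject H0.

n_eff = 10, pos = 2, neg = 8, p = 0.109375, fail to reject H0.


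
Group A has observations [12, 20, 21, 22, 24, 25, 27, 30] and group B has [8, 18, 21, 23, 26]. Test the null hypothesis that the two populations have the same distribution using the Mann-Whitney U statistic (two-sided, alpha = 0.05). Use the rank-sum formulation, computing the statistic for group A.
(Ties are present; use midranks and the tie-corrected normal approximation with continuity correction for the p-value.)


Step 1: Combine and sort all 13 observations; assign midranks.
sorted (value, group): (8,Y), (12,X), (18,Y), (20,X), (21,X), (21,Y), (22,X), (23,Y), (24,X), (25,X), (26,Y), (27,X), (30,X)
ranks: 8->1, 12->2, 18->3, 20->4, 21->5.5, 21->5.5, 22->7, 23->8, 24->9, 25->10, 26->11, 27->12, 30->13
Step 2: Rank sum for X: R1 = 2 + 4 + 5.5 + 7 + 9 + 10 + 12 + 13 = 62.5.
Step 3: U_X = R1 - n1(n1+1)/2 = 62.5 - 8*9/2 = 62.5 - 36 = 26.5.
       U_Y = n1*n2 - U_X = 40 - 26.5 = 13.5.
Step 4: Ties are present, so use the tie-corrected normal approximation (with continuity correction) for the p-value.
Step 5: p-value = 0.379120; compare to alpha = 0.05. fail to reject H0.

U_X = 26.5, p = 0.379120, fail to reject H0 at alpha = 0.05.


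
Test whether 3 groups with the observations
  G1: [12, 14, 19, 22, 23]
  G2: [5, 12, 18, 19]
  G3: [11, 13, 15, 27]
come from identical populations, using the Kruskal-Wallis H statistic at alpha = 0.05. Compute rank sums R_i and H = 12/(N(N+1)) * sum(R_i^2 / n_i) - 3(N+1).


Step 1: Combine all N = 13 observations and assign midranks.
sorted (value, group, rank): (5,G2,1), (11,G3,2), (12,G1,3.5), (12,G2,3.5), (13,G3,5), (14,G1,6), (15,G3,7), (18,G2,8), (19,G1,9.5), (19,G2,9.5), (22,G1,11), (23,G1,12), (27,G3,13)
Step 2: Sum ranks within each group.
R_1 = 42 (n_1 = 5)
R_2 = 22 (n_2 = 4)
R_3 = 27 (n_3 = 4)
Step 3: H = 12/(N(N+1)) * sum(R_i^2/n_i) - 3(N+1)
     = 12/(13*14) * (42^2/5 + 22^2/4 + 27^2/4) - 3*14
     = 0.065934 * 656.05 - 42
     = 1.256044.
Step 4: Ties present; correction factor C = 1 - 12/(13^3 - 13) = 0.994505. Corrected H = 1.256044 / 0.994505 = 1.262983.
Step 5: Under H0, H ~ chi^2(2); p-value = 0.531798.
Step 6: alpha = 0.05. fail to reject H0.

H = 1.2630, df = 2, p = 0.531798, fail to reject H0.


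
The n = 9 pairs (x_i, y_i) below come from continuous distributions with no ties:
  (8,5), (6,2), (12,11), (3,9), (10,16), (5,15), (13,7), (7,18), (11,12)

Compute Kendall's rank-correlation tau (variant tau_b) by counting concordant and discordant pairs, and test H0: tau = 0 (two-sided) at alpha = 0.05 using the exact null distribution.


Step 1: Enumerate the 36 unordered pairs (i,j) with i<j and classify each by sign(x_j-x_i) * sign(y_j-y_i).
  (1,2):dx=-2,dy=-3->C; (1,3):dx=+4,dy=+6->C; (1,4):dx=-5,dy=+4->D; (1,5):dx=+2,dy=+11->C
  (1,6):dx=-3,dy=+10->D; (1,7):dx=+5,dy=+2->C; (1,8):dx=-1,dy=+13->D; (1,9):dx=+3,dy=+7->C
  (2,3):dx=+6,dy=+9->C; (2,4):dx=-3,dy=+7->D; (2,5):dx=+4,dy=+14->C; (2,6):dx=-1,dy=+13->D
  (2,7):dx=+7,dy=+5->C; (2,8):dx=+1,dy=+16->C; (2,9):dx=+5,dy=+10->C; (3,4):dx=-9,dy=-2->C
  (3,5):dx=-2,dy=+5->D; (3,6):dx=-7,dy=+4->D; (3,7):dx=+1,dy=-4->D; (3,8):dx=-5,dy=+7->D
  (3,9):dx=-1,dy=+1->D; (4,5):dx=+7,dy=+7->C; (4,6):dx=+2,dy=+6->C; (4,7):dx=+10,dy=-2->D
  (4,8):dx=+4,dy=+9->C; (4,9):dx=+8,dy=+3->C; (5,6):dx=-5,dy=-1->C; (5,7):dx=+3,dy=-9->D
  (5,8):dx=-3,dy=+2->D; (5,9):dx=+1,dy=-4->D; (6,7):dx=+8,dy=-8->D; (6,8):dx=+2,dy=+3->C
  (6,9):dx=+6,dy=-3->D; (7,8):dx=-6,dy=+11->D; (7,9):dx=-2,dy=+5->D; (8,9):dx=+4,dy=-6->D
Step 2: C = 17, D = 19, total pairs = 36.
Step 3: tau = (C - D)/(n(n-1)/2) = (17 - 19)/36 = -0.055556.
Step 4: Exact two-sided p-value (enumerate n! = 362880 permutations of y under H0): p = 0.919455.
Step 5: alpha = 0.05. fail to reject H0.

tau_b = -0.0556 (C=17, D=19), p = 0.919455, fail to reject H0.


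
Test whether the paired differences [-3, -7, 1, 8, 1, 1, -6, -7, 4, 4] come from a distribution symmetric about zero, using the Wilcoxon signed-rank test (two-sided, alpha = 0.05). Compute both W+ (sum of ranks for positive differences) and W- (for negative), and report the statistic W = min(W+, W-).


Step 1: Drop any zero differences (none here) and take |d_i|.
|d| = [3, 7, 1, 8, 1, 1, 6, 7, 4, 4]
Step 2: Midrank |d_i| (ties get averaged ranks).
ranks: |3|->4, |7|->8.5, |1|->2, |8|->10, |1|->2, |1|->2, |6|->7, |7|->8.5, |4|->5.5, |4|->5.5
Step 3: Attach original signs; sum ranks with positive sign and with negative sign.
W+ = 2 + 10 + 2 + 2 + 5.5 + 5.5 = 27
W- = 4 + 8.5 + 7 + 8.5 = 28
(Check: W+ + W- = 55 should equal n(n+1)/2 = 55.)
Step 4: Test statistic W = min(W+, W-) = 27.
Step 5: Ties in |d|, so use the tie-corrected normal approximation.
        E[W] = n(n+1)/4 = 10*11/4 = 27.5.
        Tie groups: |d|=1 (t=3), |d|=4 (t=2), |d|=7 (t=2); sum(t^3 - t) = 36.
        Var[W] = n(n+1)(2n+1)/24 - sum(t^3-t)/48 = 2310/24 - 36/48 = 95.5.
        z = (W - E[W]) / sqrt(Var[W]) = (27 - 27.5) / 9.7724 = -0.0512.
        Two-sided p = 2*Phi(z) = 0.959194.
Step 6: alpha = 0.05. fail to reject H0.

W+ = 27, W- = 28, W = min = 27, p = 0.959194, fail to reject H0.


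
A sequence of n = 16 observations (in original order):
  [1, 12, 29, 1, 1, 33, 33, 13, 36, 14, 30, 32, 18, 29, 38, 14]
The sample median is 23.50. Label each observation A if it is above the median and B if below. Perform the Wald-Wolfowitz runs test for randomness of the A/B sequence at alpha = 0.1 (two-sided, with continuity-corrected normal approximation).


Step 1: Compute median = 23.50; label A = above, B = below.
Labels in order: BBABBAABABAABAAB  (n_A = 8, n_B = 8)
Step 2: Count runs R = 11.
Step 3: Under H0 (random ordering), E[R] = 2*n_A*n_B/(n_A+n_B) + 1 = 2*8*8/16 + 1 = 9.0000.
        Var[R] = 2*n_A*n_B*(2*n_A*n_B - n_A - n_B) / ((n_A+n_B)^2 * (n_A+n_B-1)) = 14336/3840 = 3.7333.
        SD[R] = 1.9322.
Step 4: Continuity-corrected z = (R - 0.5 - E[R]) / SD[R] = (11 - 0.5 - 9.0000) / 1.9322 = 0.7763.
Step 5: Two-sided p-value via normal approximation = 2*(1 - Phi(|z|)) = 0.437558.
Step 6: alpha = 0.1. fail to reject H0.

R = 11, z = 0.7763, p = 0.437558, fail to reject H0.


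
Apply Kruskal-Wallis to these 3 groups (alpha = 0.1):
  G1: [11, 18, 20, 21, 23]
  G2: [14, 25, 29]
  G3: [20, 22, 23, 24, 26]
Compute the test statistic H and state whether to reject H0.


Step 1: Combine all N = 13 observations and assign midranks.
sorted (value, group, rank): (11,G1,1), (14,G2,2), (18,G1,3), (20,G1,4.5), (20,G3,4.5), (21,G1,6), (22,G3,7), (23,G1,8.5), (23,G3,8.5), (24,G3,10), (25,G2,11), (26,G3,12), (29,G2,13)
Step 2: Sum ranks within each group.
R_1 = 23 (n_1 = 5)
R_2 = 26 (n_2 = 3)
R_3 = 42 (n_3 = 5)
Step 3: H = 12/(N(N+1)) * sum(R_i^2/n_i) - 3(N+1)
     = 12/(13*14) * (23^2/5 + 26^2/3 + 42^2/5) - 3*14
     = 0.065934 * 683.933 - 42
     = 3.094505.
Step 4: Ties present; correction factor C = 1 - 12/(13^3 - 13) = 0.994505. Corrected H = 3.094505 / 0.994505 = 3.111602.
Step 5: Under H0, H ~ chi^2(2); p-value = 0.211020.
Step 6: alpha = 0.1. fail to reject H0.

H = 3.1116, df = 2, p = 0.211020, fail to reject H0.


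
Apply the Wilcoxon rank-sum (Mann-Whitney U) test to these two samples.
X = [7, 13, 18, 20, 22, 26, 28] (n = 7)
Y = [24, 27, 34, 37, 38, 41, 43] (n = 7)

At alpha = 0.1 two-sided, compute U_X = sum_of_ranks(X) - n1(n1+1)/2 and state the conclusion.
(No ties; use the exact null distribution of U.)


Step 1: Combine and sort all 14 observations; assign midranks.
sorted (value, group): (7,X), (13,X), (18,X), (20,X), (22,X), (24,Y), (26,X), (27,Y), (28,X), (34,Y), (37,Y), (38,Y), (41,Y), (43,Y)
ranks: 7->1, 13->2, 18->3, 20->4, 22->5, 24->6, 26->7, 27->8, 28->9, 34->10, 37->11, 38->12, 41->13, 43->14
Step 2: Rank sum for X: R1 = 1 + 2 + 3 + 4 + 5 + 7 + 9 = 31.
Step 3: U_X = R1 - n1(n1+1)/2 = 31 - 7*8/2 = 31 - 28 = 3.
       U_Y = n1*n2 - U_X = 49 - 3 = 46.
Step 4: No ties, so the exact null distribution of U (based on enumerating the C(14,7) = 3432 equally likely rank assignments) gives the two-sided p-value.
Step 5: p-value = 0.004079; compare to alpha = 0.1. reject H0.

U_X = 3, p = 0.004079, reject H0 at alpha = 0.1.


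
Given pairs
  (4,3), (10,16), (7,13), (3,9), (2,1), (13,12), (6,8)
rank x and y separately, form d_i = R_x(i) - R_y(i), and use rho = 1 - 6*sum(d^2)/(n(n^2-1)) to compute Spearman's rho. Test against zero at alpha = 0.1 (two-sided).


Step 1: Rank x and y separately (midranks; no ties here).
rank(x): 4->3, 10->6, 7->5, 3->2, 2->1, 13->7, 6->4
rank(y): 3->2, 16->7, 13->6, 9->4, 1->1, 12->5, 8->3
Step 2: d_i = R_x(i) - R_y(i); compute d_i^2.
  (3-2)^2=1, (6-7)^2=1, (5-6)^2=1, (2-4)^2=4, (1-1)^2=0, (7-5)^2=4, (4-3)^2=1
sum(d^2) = 12.
Step 3: rho = 1 - 6*12 / (7*(7^2 - 1)) = 1 - 72/336 = 0.785714.
Step 4: Under H0, t = rho * sqrt((n-2)/(1-rho^2)) = 2.8402 ~ t(5).
Step 5: Two-sided p-value from the t-distribution with 5 df = 0.036238.
Step 6: alpha = 0.1. reject H0.

rho = 0.7857, p = 0.036238, reject H0 at alpha = 0.1.


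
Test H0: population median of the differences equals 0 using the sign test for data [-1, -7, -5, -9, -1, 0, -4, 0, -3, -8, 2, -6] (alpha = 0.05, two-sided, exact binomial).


Step 1: Discard zero differences. Original n = 12; n_eff = number of nonzero differences = 10.
Nonzero differences (with sign): -1, -7, -5, -9, -1, -4, -3, -8, +2, -6
Step 2: Count signs: positive = 1, negative = 9.
Step 3: Under H0: P(positive) = 0.5, so the number of positives S ~ Bin(10, 0.5).
Step 4: Two-sided exact p-value = sum of Bin(10,0.5) probabilities at or below the observed probability = 0.021484.
Step 5: alpha = 0.05. reject H0.

n_eff = 10, pos = 1, neg = 9, p = 0.021484, reject H0.


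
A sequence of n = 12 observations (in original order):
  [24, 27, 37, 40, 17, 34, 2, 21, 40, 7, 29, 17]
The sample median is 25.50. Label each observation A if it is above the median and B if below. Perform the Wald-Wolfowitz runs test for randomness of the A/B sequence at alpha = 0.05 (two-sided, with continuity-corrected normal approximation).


Step 1: Compute median = 25.50; label A = above, B = below.
Labels in order: BAAABABBABAB  (n_A = 6, n_B = 6)
Step 2: Count runs R = 9.
Step 3: Under H0 (random ordering), E[R] = 2*n_A*n_B/(n_A+n_B) + 1 = 2*6*6/12 + 1 = 7.0000.
        Var[R] = 2*n_A*n_B*(2*n_A*n_B - n_A - n_B) / ((n_A+n_B)^2 * (n_A+n_B-1)) = 4320/1584 = 2.7273.
        SD[R] = 1.6514.
Step 4: Continuity-corrected z = (R - 0.5 - E[R]) / SD[R] = (9 - 0.5 - 7.0000) / 1.6514 = 0.9083.
Step 5: Two-sided p-value via normal approximation = 2*(1 - Phi(|z|)) = 0.363722.
Step 6: alpha = 0.05. fail to reject H0.

R = 9, z = 0.9083, p = 0.363722, fail to reject H0.


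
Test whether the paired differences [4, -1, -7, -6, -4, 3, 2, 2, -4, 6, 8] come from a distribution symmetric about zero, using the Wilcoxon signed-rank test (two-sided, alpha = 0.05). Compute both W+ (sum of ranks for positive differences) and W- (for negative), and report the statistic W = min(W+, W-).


Step 1: Drop any zero differences (none here) and take |d_i|.
|d| = [4, 1, 7, 6, 4, 3, 2, 2, 4, 6, 8]
Step 2: Midrank |d_i| (ties get averaged ranks).
ranks: |4|->6, |1|->1, |7|->10, |6|->8.5, |4|->6, |3|->4, |2|->2.5, |2|->2.5, |4|->6, |6|->8.5, |8|->11
Step 3: Attach original signs; sum ranks with positive sign and with negative sign.
W+ = 6 + 4 + 2.5 + 2.5 + 8.5 + 11 = 34.5
W- = 1 + 10 + 8.5 + 6 + 6 = 31.5
(Check: W+ + W- = 66 should equal n(n+1)/2 = 66.)
Step 4: Test statistic W = min(W+, W-) = 31.5.
Step 5: Ties in |d|, so use the tie-corrected normal approximation.
        E[W] = n(n+1)/4 = 11*12/4 = 33.
        Tie groups: |d|=2 (t=2), |d|=4 (t=3), |d|=6 (t=2); sum(t^3 - t) = 36.
        Var[W] = n(n+1)(2n+1)/24 - sum(t^3-t)/48 = 3036/24 - 36/48 = 125.75.
        z = (W - E[W]) / sqrt(Var[W]) = (31.5 - 33) / 11.2138 = -0.1338.
        Two-sided p = 2*Phi(z) = 0.893590.
Step 6: alpha = 0.05. fail to reject H0.

W+ = 34.5, W- = 31.5, W = min = 31.5, p = 0.893590, fail to reject H0.


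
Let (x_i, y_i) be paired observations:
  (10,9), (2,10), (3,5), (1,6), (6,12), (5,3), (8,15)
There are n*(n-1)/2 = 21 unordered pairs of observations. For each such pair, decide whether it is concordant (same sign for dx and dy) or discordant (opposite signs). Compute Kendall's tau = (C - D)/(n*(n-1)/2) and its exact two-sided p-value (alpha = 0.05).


Step 1: Enumerate the 21 unordered pairs (i,j) with i<j and classify each by sign(x_j-x_i) * sign(y_j-y_i).
  (1,2):dx=-8,dy=+1->D; (1,3):dx=-7,dy=-4->C; (1,4):dx=-9,dy=-3->C; (1,5):dx=-4,dy=+3->D
  (1,6):dx=-5,dy=-6->C; (1,7):dx=-2,dy=+6->D; (2,3):dx=+1,dy=-5->D; (2,4):dx=-1,dy=-4->C
  (2,5):dx=+4,dy=+2->C; (2,6):dx=+3,dy=-7->D; (2,7):dx=+6,dy=+5->C; (3,4):dx=-2,dy=+1->D
  (3,5):dx=+3,dy=+7->C; (3,6):dx=+2,dy=-2->D; (3,7):dx=+5,dy=+10->C; (4,5):dx=+5,dy=+6->C
  (4,6):dx=+4,dy=-3->D; (4,7):dx=+7,dy=+9->C; (5,6):dx=-1,dy=-9->C; (5,7):dx=+2,dy=+3->C
  (6,7):dx=+3,dy=+12->C
Step 2: C = 13, D = 8, total pairs = 21.
Step 3: tau = (C - D)/(n(n-1)/2) = (13 - 8)/21 = 0.238095.
Step 4: Exact two-sided p-value (enumerate n! = 5040 permutations of y under H0): p = 0.561905.
Step 5: alpha = 0.05. fail to reject H0.

tau_b = 0.2381 (C=13, D=8), p = 0.561905, fail to reject H0.


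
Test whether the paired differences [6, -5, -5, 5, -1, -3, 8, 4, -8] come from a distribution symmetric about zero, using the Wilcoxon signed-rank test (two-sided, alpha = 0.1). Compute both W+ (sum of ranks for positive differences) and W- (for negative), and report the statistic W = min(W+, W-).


Step 1: Drop any zero differences (none here) and take |d_i|.
|d| = [6, 5, 5, 5, 1, 3, 8, 4, 8]
Step 2: Midrank |d_i| (ties get averaged ranks).
ranks: |6|->7, |5|->5, |5|->5, |5|->5, |1|->1, |3|->2, |8|->8.5, |4|->3, |8|->8.5
Step 3: Attach original signs; sum ranks with positive sign and with negative sign.
W+ = 7 + 5 + 8.5 + 3 = 23.5
W- = 5 + 5 + 1 + 2 + 8.5 = 21.5
(Check: W+ + W- = 45 should equal n(n+1)/2 = 45.)
Step 4: Test statistic W = min(W+, W-) = 21.5.
Step 5: Ties in |d|, so use the tie-corrected normal approximation.
        E[W] = n(n+1)/4 = 9*10/4 = 22.5.
        Tie groups: |d|=5 (t=3), |d|=8 (t=2); sum(t^3 - t) = 30.
        Var[W] = n(n+1)(2n+1)/24 - sum(t^3-t)/48 = 1710/24 - 30/48 = 70.625.
        z = (W - E[W]) / sqrt(Var[W]) = (21.5 - 22.5) / 8.4039 = -0.1190.
        Two-sided p = 2*Phi(z) = 0.905281.
Step 6: alpha = 0.1. fail to reject H0.

W+ = 23.5, W- = 21.5, W = min = 21.5, p = 0.905281, fail to reject H0.


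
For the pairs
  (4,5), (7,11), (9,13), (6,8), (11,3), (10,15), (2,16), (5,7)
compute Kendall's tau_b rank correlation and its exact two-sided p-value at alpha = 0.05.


Step 1: Enumerate the 28 unordered pairs (i,j) with i<j and classify each by sign(x_j-x_i) * sign(y_j-y_i).
  (1,2):dx=+3,dy=+6->C; (1,3):dx=+5,dy=+8->C; (1,4):dx=+2,dy=+3->C; (1,5):dx=+7,dy=-2->D
  (1,6):dx=+6,dy=+10->C; (1,7):dx=-2,dy=+11->D; (1,8):dx=+1,dy=+2->C; (2,3):dx=+2,dy=+2->C
  (2,4):dx=-1,dy=-3->C; (2,5):dx=+4,dy=-8->D; (2,6):dx=+3,dy=+4->C; (2,7):dx=-5,dy=+5->D
  (2,8):dx=-2,dy=-4->C; (3,4):dx=-3,dy=-5->C; (3,5):dx=+2,dy=-10->D; (3,6):dx=+1,dy=+2->C
  (3,7):dx=-7,dy=+3->D; (3,8):dx=-4,dy=-6->C; (4,5):dx=+5,dy=-5->D; (4,6):dx=+4,dy=+7->C
  (4,7):dx=-4,dy=+8->D; (4,8):dx=-1,dy=-1->C; (5,6):dx=-1,dy=+12->D; (5,7):dx=-9,dy=+13->D
  (5,8):dx=-6,dy=+4->D; (6,7):dx=-8,dy=+1->D; (6,8):dx=-5,dy=-8->C; (7,8):dx=+3,dy=-9->D
Step 2: C = 15, D = 13, total pairs = 28.
Step 3: tau = (C - D)/(n(n-1)/2) = (15 - 13)/28 = 0.071429.
Step 4: Exact two-sided p-value (enumerate n! = 40320 permutations of y under H0): p = 0.904861.
Step 5: alpha = 0.05. fail to reject H0.

tau_b = 0.0714 (C=15, D=13), p = 0.904861, fail to reject H0.


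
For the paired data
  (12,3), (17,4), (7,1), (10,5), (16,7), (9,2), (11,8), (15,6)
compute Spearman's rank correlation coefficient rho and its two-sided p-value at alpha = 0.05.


Step 1: Rank x and y separately (midranks; no ties here).
rank(x): 12->5, 17->8, 7->1, 10->3, 16->7, 9->2, 11->4, 15->6
rank(y): 3->3, 4->4, 1->1, 5->5, 7->7, 2->2, 8->8, 6->6
Step 2: d_i = R_x(i) - R_y(i); compute d_i^2.
  (5-3)^2=4, (8-4)^2=16, (1-1)^2=0, (3-5)^2=4, (7-7)^2=0, (2-2)^2=0, (4-8)^2=16, (6-6)^2=0
sum(d^2) = 40.
Step 3: rho = 1 - 6*40 / (8*(8^2 - 1)) = 1 - 240/504 = 0.523810.
Step 4: Under H0, t = rho * sqrt((n-2)/(1-rho^2)) = 1.5062 ~ t(6).
Step 5: Two-sided p-value from the t-distribution with 6 df = 0.182721.
Step 6: alpha = 0.05. fail to reject H0.

rho = 0.5238, p = 0.182721, fail to reject H0 at alpha = 0.05.
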